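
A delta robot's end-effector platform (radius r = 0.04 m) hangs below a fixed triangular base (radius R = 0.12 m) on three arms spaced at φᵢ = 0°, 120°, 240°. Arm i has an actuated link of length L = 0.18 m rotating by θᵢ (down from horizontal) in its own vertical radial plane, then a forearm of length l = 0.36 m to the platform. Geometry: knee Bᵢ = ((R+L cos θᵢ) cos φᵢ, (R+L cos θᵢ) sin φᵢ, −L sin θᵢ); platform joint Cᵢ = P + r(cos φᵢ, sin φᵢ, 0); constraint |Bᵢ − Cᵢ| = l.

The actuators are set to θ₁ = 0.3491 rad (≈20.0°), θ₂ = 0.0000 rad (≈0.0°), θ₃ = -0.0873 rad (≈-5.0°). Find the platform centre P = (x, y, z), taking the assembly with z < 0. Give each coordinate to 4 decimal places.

(-0.0501, -0.0090, -0.2615)

arm 1 at φ=0.0°: (R−r)+L cos θ1 = 0.2491;  centre 1 = (0.2491, 0.0000, -0.0616)
φ2=120.0°: virtual centre (-0.1300, 0.2252, 0.0000), radius l
arm 3 at φ=240.0°: (R−r)+L cos θ3 = 0.2593;  centre 3 = (-0.1297, -0.2246, 0.0157)
eliminate P² terms by subtracting sphere 1 from 2 and 3
[-0.7583 0.4503 0.1231]·P = 0.0017;  [-0.7576 -0.4491 0.1545]·P = 0.0016
det = 0.6818;  x = -0.0022+0.1832z,  y = 0.0001+0.0350z
sphere 1 gives Az²+Bz+C=0 with A=1.0348, B=0.0310, C=-0.0626;  B²−4AC=0.2602;  roots -0.2615, 0.2315;  negative root z = -0.2615
x = -0.0501, y = -0.0090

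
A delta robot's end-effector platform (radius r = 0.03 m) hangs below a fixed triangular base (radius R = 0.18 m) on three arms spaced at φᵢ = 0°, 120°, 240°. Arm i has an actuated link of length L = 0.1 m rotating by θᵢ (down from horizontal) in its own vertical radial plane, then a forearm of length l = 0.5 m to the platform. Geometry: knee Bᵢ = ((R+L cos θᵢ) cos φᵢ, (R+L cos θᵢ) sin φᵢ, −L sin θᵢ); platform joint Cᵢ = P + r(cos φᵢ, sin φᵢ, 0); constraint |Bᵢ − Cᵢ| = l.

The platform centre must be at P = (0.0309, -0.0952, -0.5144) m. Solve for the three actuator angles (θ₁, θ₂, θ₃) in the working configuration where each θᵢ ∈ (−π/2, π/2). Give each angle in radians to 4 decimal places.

θ₁ = 0.6978, θ₂ = 1.3083, θ₃ = 0.5232

rotate P by −φ1: (0.0309, -0.0952, -0.5144)
  A=0.1191, B=-0.5144, C=(l²−L²−A²−y'²−z²)/(2L)=-0.2393
  √(A²+B²)=0.5280;  θ1 = -1.3433+2.0411 ≈ 0.6978
φ2=120.0° → target in arm frame (-0.0979, 0.0208)
  e−x'=0.2479;  (l²−L²−(e−x')²−y'²−z²)/2L = -0.4325
  γ=atan2(-0.5144,0.2479)=-1.1217;  ψ=arccos(-0.7574)=2.4301;  θ2=γ+ψ≈1.3083
φ3=240.0° → target in arm frame (0.0670, 0.0744)
  A=0.0830, B=-0.5144, C=(l²−L²−A²−y'²−z²)/(2L)=-0.1851
  √(A²+B²)=0.5211;  θ3 = -1.4108+1.9340 ≈ 0.5232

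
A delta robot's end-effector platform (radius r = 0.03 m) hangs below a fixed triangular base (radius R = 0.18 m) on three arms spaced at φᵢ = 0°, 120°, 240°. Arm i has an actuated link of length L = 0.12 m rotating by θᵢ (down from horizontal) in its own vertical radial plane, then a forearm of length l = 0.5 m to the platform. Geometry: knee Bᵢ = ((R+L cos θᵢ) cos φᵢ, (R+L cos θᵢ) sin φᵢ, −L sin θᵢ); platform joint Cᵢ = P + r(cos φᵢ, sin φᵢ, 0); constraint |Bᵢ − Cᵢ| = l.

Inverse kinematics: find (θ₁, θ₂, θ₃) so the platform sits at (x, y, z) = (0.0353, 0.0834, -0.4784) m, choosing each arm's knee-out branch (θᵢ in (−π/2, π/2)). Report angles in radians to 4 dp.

θ₁ = 0.3489, θ₂ = 0.2618, θ₃ = 0.8725

φ1=0.0° → target in arm frame (0.0353, 0.0834)
  A cos θ + B sin θ = C:  0.1147·cos θ + -0.4784·sin θ = -0.0557
  γ=atan2(-0.4784,0.1147)=-1.3355;  ψ=arccos(-0.1133)=1.6843;  θ1=γ+ψ≈0.3489
arm 2 (φ=120.0°): x'=0.0546, y'=-0.0723
  A=0.0954, B=-0.4784, C=(l²−L²−A²−y'²−z²)/(2L)=-0.0316
  √(A²+B²)=0.4878;  θ2 = -1.3739+1.6357 ≈ 0.2618
arm 3 (φ=240.0°): x'=-0.0899, y'=-0.0111
  e−x'=0.2399;  (l²−L²−(e−x')²−y'²−z²)/2L = -0.2122
  √(A²+B²)=0.5352;  θ3 = -1.1060+1.9785 ≈ 0.8725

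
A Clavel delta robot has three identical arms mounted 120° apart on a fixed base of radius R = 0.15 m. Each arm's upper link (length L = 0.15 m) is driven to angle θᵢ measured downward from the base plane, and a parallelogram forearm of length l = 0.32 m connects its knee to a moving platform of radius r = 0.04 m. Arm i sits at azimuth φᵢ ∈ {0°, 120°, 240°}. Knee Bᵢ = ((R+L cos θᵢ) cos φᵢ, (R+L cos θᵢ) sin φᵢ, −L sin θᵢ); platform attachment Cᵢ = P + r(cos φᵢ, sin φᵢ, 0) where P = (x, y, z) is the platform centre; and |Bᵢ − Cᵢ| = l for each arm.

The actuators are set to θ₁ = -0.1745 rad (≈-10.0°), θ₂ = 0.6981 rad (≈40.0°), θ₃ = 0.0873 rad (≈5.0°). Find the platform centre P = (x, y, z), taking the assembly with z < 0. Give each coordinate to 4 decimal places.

(0.0521, -0.0536, -0.2132)

φ1=0.0°: virtual centre (0.2577, 0.0000, 0.0260), radius l
O2 = (0.2249·cos120.0°, 0.2249·sin120.0°, -0.0964) = (-0.1125, 0.1948, -0.0964)
φ3=240.0°: virtual centre (-0.1297, -0.2247, -0.0131), radius l
|O₂|²−|O₁|² = -0.0072;  |O₃|²−|O₁|² = 0.0004
plane₁₂: -0.7404x+0.3896y+-0.2449z = -0.0072
Cramer: x(z) = 0.0049-0.2215z;  y(z) = -0.0093+0.2078z
into |P−O₁|² = l²: 1.0922z² + 0.0561z + -0.0377 = 0;  Δ = 0.1679;  z = -0.2132 or 0.1619 → z<0 root = -0.2132
x = 0.0521, y = -0.0536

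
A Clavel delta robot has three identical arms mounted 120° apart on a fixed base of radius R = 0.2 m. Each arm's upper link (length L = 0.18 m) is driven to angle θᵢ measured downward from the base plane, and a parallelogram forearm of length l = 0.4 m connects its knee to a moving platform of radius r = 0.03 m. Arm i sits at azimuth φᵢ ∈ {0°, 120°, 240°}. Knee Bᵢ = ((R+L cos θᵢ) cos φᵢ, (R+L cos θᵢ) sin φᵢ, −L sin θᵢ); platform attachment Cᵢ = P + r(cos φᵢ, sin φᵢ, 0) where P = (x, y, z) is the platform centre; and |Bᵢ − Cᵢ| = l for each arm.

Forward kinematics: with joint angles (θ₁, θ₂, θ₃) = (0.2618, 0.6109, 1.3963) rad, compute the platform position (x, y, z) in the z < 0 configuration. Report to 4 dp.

arm 1 at φ=0.0°: e+L cos θ1 = 0.3439;  centre 1 = (0.3439, 0.0000, -0.0466)
φ2=120.0°: virtual centre (-0.1587, 0.2749, -0.1032), radius l
arm 3 at φ=240.0°: e+L cos θ3 = 0.2013;  centre 3 = (-0.1006, -0.1743, -0.1773)
eliminate P² terms by subtracting sphere 1 from 2 and 3
plane₁₂: -1.0052x+0.5498y+-0.1133z = -0.0090
det = 0.8392;  x = 0.0355+-0.2183z,  y = 0.0486+-0.1930z
sphere 1 gives Az²+Bz+C=0 with A=1.0849, B=0.2091, C=-0.0604;  B²−4AC=0.3057;  roots -0.3512, 0.1585;  negative root z = -0.3512
x = 0.1122, y = 0.1163

(0.1122, 0.1163, -0.3512)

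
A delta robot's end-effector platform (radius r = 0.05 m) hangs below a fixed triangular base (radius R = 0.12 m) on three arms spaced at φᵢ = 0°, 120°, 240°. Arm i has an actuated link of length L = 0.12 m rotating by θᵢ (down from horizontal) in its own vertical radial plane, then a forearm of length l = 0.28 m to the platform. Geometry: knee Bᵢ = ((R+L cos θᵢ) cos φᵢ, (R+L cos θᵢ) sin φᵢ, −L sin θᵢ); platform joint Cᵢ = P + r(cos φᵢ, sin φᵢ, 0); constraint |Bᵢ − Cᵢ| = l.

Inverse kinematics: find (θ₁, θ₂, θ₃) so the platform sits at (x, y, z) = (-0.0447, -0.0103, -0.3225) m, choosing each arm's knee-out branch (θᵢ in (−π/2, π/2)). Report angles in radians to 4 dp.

θ₁ = 1.0472, θ₂ = 0.7854, θ₃ = 0.6982

arm 1 (φ=0.0°): x'=-0.0447, y'=-0.0103
  A cos θ + B sin θ = C:  0.1147·cos θ + -0.3225·sin θ = -0.2220
  √(A²+B²)=0.3423;  θ1 = -1.2291+2.2763 ≈ 1.0472
rotate P by −φ2: (0.0134, 0.0439, -0.3225)
  e−x'=0.0566;  (l²−L²−(e−x')²−y'²−z²)/2L = -0.1880
  γ=atan2(-0.3225,0.0566)=-1.3972;  ψ=arccos(-0.5743)=2.1826;  θ2=γ+ψ≈0.7854
arm 3 (φ=240.0°): x'=0.0313, y'=-0.0336
  e−x'=0.0387;  (l²−L²−(e−x')²−y'²−z²)/2L = -0.1776
  γ=atan2(-0.3225,0.0387)=-1.4513;  ψ=arccos(-0.5469)=2.1494;  θ3=γ+ψ≈0.6982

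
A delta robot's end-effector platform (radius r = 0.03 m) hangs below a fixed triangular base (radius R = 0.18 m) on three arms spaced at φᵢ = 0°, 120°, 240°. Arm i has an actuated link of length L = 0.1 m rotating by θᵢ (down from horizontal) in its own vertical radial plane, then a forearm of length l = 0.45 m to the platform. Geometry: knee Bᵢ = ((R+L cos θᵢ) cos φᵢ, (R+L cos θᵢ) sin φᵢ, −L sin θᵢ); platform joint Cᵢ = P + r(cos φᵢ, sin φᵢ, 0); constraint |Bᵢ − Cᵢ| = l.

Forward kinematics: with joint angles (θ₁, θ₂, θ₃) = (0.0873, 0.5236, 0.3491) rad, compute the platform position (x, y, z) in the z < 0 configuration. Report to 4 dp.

(0.0407, -0.0185, -0.4068)

φ1=0.0°: virtual centre (0.2496, 0.0000, -0.0087), radius l
O2 = (0.2366·cos120.0°, 0.2366·sin120.0°, -0.0500) = (-0.1183, 0.2049, -0.0500)
arm 3 at φ=240.0°: ρ3 = 0.2440;  O3 = (-0.1220, -0.2113, -0.0342)
eliminate P² terms by subtracting sphere 1 from 2 and 3
linear system: -0.7358x+0.4098y = -0.0039−-0.0826z; -0.7432x+-0.4226y = -0.0017−-0.0510z
det = 0.6155;  x = 0.0038+-0.0906z,  y = -0.0027+0.0388z
sphere 1 gives Az²+Bz+C=0 with A=1.0097, B=0.0618, C=-0.1420;  B²−4AC=0.5773;  roots -0.4068, 0.3457;  negative root z = -0.4068
x = 0.0407, y = -0.0185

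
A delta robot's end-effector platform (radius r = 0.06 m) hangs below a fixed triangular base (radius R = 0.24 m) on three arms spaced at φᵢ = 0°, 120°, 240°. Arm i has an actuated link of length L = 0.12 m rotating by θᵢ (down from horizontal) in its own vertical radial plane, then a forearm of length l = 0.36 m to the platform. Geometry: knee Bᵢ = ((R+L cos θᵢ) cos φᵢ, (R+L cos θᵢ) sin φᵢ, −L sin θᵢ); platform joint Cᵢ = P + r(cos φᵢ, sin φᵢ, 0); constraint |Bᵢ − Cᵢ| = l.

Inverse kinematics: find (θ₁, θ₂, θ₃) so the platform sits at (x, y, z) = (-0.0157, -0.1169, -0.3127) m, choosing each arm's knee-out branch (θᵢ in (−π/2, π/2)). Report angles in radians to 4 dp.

arm 1 (φ=0.0°): x'=-0.0157, y'=-0.1169
  A cos θ + B sin θ = C:  0.1957·cos θ + -0.3127·sin θ = -0.1439
  θ1 = atan2(B,A) + arccos(C/0.3689) = 0.9600
rotate P by −φ2: (-0.0934, 0.0720, -0.3127)
  A cos θ + B sin θ = C:  0.2734·cos θ + -0.3127·sin θ = -0.2605
  γ=atan2(-0.3127,0.2734)=-0.8524;  ψ=arccos(-0.6271)=2.2486;  θ2=γ+ψ≈1.3963
φ3=240.0° → target in arm frame (0.1091, 0.0449)
  A cos θ + B sin θ = C:  0.0709·cos θ + -0.3127·sin θ = 0.0432
  √(A²+B²)=0.3206;  θ3 = -1.3478+1.4355 ≈ 0.0877

θ₁ = 0.9600, θ₂ = 1.3963, θ₃ = 0.0877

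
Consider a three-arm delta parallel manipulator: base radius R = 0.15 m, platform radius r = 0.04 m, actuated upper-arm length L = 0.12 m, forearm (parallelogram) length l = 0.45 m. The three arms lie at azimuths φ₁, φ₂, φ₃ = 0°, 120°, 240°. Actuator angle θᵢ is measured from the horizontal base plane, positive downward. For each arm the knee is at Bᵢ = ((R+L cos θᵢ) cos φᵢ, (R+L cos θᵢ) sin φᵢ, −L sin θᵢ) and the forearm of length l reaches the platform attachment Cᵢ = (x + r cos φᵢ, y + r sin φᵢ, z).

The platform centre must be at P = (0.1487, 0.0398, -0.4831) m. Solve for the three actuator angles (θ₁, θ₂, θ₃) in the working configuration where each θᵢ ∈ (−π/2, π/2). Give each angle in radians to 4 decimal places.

θ₁ = 0.3489, θ₂ = 1.1342, θ₃ = 1.3957

arm 1 (φ=0.0°): x'=0.1487, y'=0.0398
  A cos θ + B sin θ = C:  -0.0387·cos θ + -0.4831·sin θ = -0.2015
  √(A²+B²)=0.4846;  θ1 = -1.6507+1.9997 ≈ 0.3489
arm 2 (φ=120.0°): x'=-0.0399, y'=-0.1487
  A cos θ + B sin θ = C:  0.1499·cos θ + -0.4831·sin θ = -0.3744
  θ2 = atan2(B,A) + arccos(C/0.5058) = 1.1342
arm 3 (φ=240.0°): x'=-0.1088, y'=0.1089
  A cos θ + B sin θ = C:  0.2188·cos θ + -0.4831·sin θ = -0.4376
  γ=atan2(-0.4831,0.2188)=-1.1455;  ψ=arccos(-0.8251)=2.5412;  θ3=γ+ψ≈1.3957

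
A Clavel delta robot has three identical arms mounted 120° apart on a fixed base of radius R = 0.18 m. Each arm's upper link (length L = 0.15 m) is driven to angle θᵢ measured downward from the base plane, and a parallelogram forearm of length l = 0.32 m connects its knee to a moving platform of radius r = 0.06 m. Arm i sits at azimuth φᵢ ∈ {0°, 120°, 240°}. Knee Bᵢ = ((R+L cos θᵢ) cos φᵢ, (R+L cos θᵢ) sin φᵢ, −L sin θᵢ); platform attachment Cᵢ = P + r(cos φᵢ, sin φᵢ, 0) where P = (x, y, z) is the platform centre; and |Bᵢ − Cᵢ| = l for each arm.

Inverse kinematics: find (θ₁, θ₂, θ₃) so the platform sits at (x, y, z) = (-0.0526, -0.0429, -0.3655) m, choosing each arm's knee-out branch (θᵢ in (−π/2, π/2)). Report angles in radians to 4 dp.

φ1=0.0° → target in arm frame (-0.0526, -0.0429)
  A cos θ + B sin θ = C:  0.1726·cos θ + -0.3655·sin θ = -0.2844
  θ1 = atan2(B,A) + arccos(C/0.4042) = 1.2217
φ2=120.0° → target in arm frame (-0.0109, 0.0670)
  e−x'=0.1309;  (l²−L²−(e−x')²−y'²−z²)/2L = -0.2510
  θ2 = atan2(B,A) + arccos(C/0.3882) = 1.0469
arm 3 (φ=240.0°): x'=0.0635, y'=-0.0241
  A=0.0565, B=-0.3655, C=(l²−L²−A²−y'²−z²)/(2L)=-0.1916
  √(A²+B²)=0.3698;  θ3 = -1.4173+2.1152 ≈ 0.6979

θ₁ = 1.2217, θ₂ = 1.0469, θ₃ = 0.6979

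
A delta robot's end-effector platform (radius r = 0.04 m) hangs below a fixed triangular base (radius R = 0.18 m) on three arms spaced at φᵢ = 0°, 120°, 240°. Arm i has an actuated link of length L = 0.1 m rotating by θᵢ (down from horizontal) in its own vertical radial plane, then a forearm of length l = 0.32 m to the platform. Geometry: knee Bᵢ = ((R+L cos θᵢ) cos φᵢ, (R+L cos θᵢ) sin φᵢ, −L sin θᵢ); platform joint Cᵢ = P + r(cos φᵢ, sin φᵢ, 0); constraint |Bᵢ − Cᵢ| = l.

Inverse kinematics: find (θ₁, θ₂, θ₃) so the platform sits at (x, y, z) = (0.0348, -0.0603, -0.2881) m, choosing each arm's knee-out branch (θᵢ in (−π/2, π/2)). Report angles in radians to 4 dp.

arm 1 (φ=0.0°): x'=0.0348, y'=-0.0603
  e−x'=0.1052;  (l²−L²−(e−x')²−y'²−z²)/2L = -0.0265
  θ1 = atan2(B,A) + arccos(C/0.3067) = 0.4367
arm 2 (φ=120.0°): x'=-0.0696, y'=0.0000
  A cos θ + B sin θ = C:  0.2096·cos θ + -0.2881·sin θ = -0.1727
  √(A²+B²)=0.3563;  θ2 = -0.9418+2.0769 ≈ 1.1351
φ3=240.0° → target in arm frame (0.0348, 0.0603)
  e−x'=0.1052;  (l²−L²−(e−x')²−y'²−z²)/2L = -0.0265
  θ3 = atan2(B,A) + arccos(C/0.3067) = 0.4365

θ₁ = 0.4367, θ₂ = 1.1351, θ₃ = 0.4365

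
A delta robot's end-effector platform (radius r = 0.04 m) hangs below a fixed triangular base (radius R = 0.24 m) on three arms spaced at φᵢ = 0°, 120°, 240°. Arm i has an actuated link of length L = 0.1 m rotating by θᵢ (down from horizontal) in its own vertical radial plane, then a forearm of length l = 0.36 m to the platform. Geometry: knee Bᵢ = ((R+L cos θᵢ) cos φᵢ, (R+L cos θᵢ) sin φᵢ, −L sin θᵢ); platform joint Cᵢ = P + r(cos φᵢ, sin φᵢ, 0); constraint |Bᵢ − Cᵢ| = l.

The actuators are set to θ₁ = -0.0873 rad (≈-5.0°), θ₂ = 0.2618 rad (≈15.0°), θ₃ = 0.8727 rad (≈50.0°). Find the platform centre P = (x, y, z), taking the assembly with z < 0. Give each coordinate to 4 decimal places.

(0.0428, 0.0398, -0.2404)

S1 = (0.2996·cos0.0°, 0.2996·sin0.0°, 0.0087) = (0.2996, 0.0000, 0.0087)
arm 2 at φ=120.0°: (R−r)+L cos θ2 = 0.2966;  S2 = (-0.1483, 0.2569, -0.0259)
φ3=240.0°: virtual centre (-0.1321, -0.2289, -0.0766), radius l
|S₂|²−|S₁|² = -0.0012;  |S₃|²−|S₁|² = -0.0141
[-0.8958 0.5137 -0.0692]·P = -0.0012;  [-0.8635 -0.4577 -0.1707]·P = -0.0141
Cramer: x(z) = 0.0092-0.1398z;  y(z) = 0.0136-0.1091z
quadratic in z: (1.0314)z²+(0.0608)z+(-0.0450)=0, √Δ=0.4350 → z ∈ {-0.2404, 0.1814}; z = -0.2404 (taking z<0)
x = 0.0428, y = 0.0398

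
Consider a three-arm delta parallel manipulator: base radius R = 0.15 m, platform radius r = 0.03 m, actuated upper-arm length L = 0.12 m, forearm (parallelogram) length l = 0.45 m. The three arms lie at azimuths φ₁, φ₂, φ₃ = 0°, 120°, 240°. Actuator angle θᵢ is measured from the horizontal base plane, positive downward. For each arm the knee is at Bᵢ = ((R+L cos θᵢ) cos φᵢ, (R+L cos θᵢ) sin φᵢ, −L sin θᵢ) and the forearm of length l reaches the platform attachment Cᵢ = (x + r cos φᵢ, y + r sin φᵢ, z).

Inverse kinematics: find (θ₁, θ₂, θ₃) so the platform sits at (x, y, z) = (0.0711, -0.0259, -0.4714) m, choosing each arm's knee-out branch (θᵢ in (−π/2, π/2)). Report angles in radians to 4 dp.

θ₁ = 0.4364, θ₂ = 0.9598, θ₃ = 0.7852

arm 1 (φ=0.0°): x'=0.0711, y'=-0.0259
  e−x'=0.0489;  (l²−L²−(e−x')²−y'²−z²)/2L = -0.1549
  γ=atan2(-0.4714,0.0489)=-1.4674;  ψ=arccos(-0.3269)=1.9038;  θ1=γ+ψ≈0.4364
φ2=120.0° → target in arm frame (-0.0580, -0.0486)
  A cos θ + B sin θ = C:  0.1780·cos θ + -0.4714·sin θ = -0.2840
  θ2 = atan2(B,A) + arccos(C/0.5039) = 0.9598
rotate P by −φ3: (-0.0131, 0.0745, -0.4714)
  e−x'=0.1331;  (l²−L²−(e−x')²−y'²−z²)/2L = -0.2391
  γ=atan2(-0.4714,0.1331)=-1.2956;  ψ=arccos(-0.4882)=2.0808;  θ3=γ+ψ≈0.7852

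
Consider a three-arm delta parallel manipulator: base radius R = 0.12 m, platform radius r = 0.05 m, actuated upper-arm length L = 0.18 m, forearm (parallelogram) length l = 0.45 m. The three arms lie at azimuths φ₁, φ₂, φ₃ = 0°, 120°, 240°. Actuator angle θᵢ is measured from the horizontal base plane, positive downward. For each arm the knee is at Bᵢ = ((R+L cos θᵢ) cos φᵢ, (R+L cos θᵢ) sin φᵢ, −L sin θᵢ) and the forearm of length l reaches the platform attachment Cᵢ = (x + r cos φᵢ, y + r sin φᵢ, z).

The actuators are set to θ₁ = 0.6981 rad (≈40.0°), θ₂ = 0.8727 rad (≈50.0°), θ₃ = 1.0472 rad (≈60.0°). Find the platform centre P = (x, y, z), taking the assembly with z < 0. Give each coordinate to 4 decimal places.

arm 1 at φ=0.0°: ρ1 = 0.2079;  O1 = (0.2079, 0.0000, -0.1157)
O2 = (0.1857·cos120.0°, 0.1857·sin120.0°, -0.1379) = (-0.0928, 0.1608, -0.1379)
φ3=240.0°: virtual centre (-0.0800, -0.1386, -0.1559), radius l
subtract pairs → two planes through P
linear system: -0.6015x+0.3216y = -0.0031−-0.0444z; -0.5758x+-0.2771y = -0.0067−-0.0804z
Cramer: x(z) = 0.0086-0.1084z;  y(z) = 0.0064-0.0648z
sphere 1 gives Az²+Bz+C=0 with A=1.0159, B=0.2738, C=-0.1493;  B²−4AC=0.6819;  roots -0.5411, 0.2717;  negative root z = -0.5411
x = 0.0672, y = 0.0414

(0.0672, 0.0414, -0.5411)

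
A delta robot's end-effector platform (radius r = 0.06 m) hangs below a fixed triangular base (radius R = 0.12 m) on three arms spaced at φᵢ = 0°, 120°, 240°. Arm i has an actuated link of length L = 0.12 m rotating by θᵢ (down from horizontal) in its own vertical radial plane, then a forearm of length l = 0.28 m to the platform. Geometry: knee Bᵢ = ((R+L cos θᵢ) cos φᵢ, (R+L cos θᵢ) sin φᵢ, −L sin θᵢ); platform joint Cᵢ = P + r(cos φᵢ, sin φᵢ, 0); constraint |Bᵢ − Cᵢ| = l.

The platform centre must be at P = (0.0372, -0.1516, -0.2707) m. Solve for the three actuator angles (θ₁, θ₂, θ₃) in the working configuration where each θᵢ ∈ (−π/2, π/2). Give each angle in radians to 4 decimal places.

rotate P by −φ1: (0.0372, -0.1516, -0.2707)
  A cos θ + B sin θ = C:  0.0228·cos θ + -0.2707·sin θ = -0.1366
  √(A²+B²)=0.2717;  θ1 = -1.4868+2.0976 ≈ 0.6109
arm 2 (φ=120.0°): x'=-0.1499, y'=0.0436
  e−x'=0.2099;  (l²−L²−(e−x')²−y'²−z²)/2L = -0.2301
  θ2 = atan2(B,A) + arccos(C/0.3425) = 1.3962
φ3=240.0° → target in arm frame (0.1127, 0.1080)
  A=-0.0527, B=-0.2707, C=(l²−L²−A²−y'²−z²)/(2L)=-0.0988
  γ=atan2(-0.2707,-0.0527)=-1.7630;  ψ=arccos(-0.3584)=1.9374;  θ3=γ+ψ≈0.1743

θ₁ = 0.6109, θ₂ = 1.3962, θ₃ = 0.1743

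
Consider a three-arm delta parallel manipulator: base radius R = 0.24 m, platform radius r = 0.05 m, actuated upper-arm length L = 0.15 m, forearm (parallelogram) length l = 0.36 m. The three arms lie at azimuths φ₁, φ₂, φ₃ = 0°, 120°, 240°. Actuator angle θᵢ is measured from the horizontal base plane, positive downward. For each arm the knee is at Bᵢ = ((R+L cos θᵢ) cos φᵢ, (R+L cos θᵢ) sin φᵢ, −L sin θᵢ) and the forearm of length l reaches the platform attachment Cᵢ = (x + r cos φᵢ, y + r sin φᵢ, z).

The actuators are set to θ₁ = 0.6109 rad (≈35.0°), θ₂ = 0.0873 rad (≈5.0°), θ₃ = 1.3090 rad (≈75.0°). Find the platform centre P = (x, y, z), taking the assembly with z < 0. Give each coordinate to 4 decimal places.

S1 = (0.3129·cos0.0°, 0.3129·sin0.0°, -0.0860) = (0.3129, 0.0000, -0.0860)
S2 = (0.3394·cos120.0°, 0.3394·sin120.0°, -0.0131) = (-0.1697, 0.2940, -0.0131)
S3 = (0.2288·cos240.0°, 0.2288·sin240.0°, -0.1449) = (-0.1144, -0.1982, -0.1449)
|S₂|²−|S₁|² = 0.0101;  |S₃|²−|S₁|² = -0.0319
linear system: -0.9652x+0.5879y = 0.0101−0.1459z; -0.8546x+-0.3963y = -0.0319−-0.1177z
Cramer: x(z) = 0.0167-0.0128z;  y(z) = 0.0446-0.2693z
sphere 1 gives Az²+Bz+C=0 with A=1.0727, B=0.1557, C=-0.0325;  B²−4AC=0.1636;  roots -0.2611, 0.1160;  negative root z = -0.2611
x = 0.0201, y = 0.1149

(0.0201, 0.1149, -0.2611)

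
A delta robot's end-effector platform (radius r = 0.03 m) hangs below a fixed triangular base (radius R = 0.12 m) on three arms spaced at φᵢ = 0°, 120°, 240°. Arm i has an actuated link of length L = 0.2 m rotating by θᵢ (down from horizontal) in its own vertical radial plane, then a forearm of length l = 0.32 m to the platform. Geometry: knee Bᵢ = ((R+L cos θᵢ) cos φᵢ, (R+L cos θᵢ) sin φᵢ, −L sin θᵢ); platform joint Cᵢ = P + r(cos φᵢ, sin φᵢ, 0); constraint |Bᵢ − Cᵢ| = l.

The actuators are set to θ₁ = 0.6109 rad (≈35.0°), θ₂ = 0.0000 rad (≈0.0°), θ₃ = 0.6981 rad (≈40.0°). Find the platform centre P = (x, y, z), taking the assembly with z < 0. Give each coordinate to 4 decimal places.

(-0.0305, 0.0747, -0.2412)

arm 1 at φ=0.0°: (R−r)+L cos θ1 = 0.2538;  centre 1 = (0.2538, 0.0000, -0.1147)
arm 2 at φ=120.0°: (R−r)+L cos θ2 = 0.2900;  centre 2 = (-0.1450, 0.2511, 0.0000)
φ3=240.0°: virtual centre (-0.1216, -0.2106, -0.1286), radius l
eliminate P² terms by subtracting sphere 1 from 2 and 3
[-0.7977 0.5023 0.2294]·P = 0.0065;  [-0.7509 -0.4213 -0.0277]·P = -0.0019
det = 0.7132;  x = -0.0025+0.1160z,  y = 0.0090+-0.2725z
sphere 1 gives Az²+Bz+C=0 with A=1.0877, B=0.1651, C=-0.0235;  B²−4AC=0.1293;  roots -0.2412, 0.0894;  negative root z = -0.2412
x = -0.0305, y = 0.0747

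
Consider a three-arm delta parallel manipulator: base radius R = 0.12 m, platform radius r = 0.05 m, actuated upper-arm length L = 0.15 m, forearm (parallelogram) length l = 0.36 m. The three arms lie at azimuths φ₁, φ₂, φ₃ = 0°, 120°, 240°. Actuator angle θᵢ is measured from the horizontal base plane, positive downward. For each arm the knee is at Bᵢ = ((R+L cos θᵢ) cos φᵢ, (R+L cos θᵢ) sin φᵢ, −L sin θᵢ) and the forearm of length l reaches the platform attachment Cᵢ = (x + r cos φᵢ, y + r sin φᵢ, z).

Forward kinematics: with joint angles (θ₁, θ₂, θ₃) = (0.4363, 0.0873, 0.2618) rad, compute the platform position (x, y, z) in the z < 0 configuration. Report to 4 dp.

φ1=0.0°: virtual centre (0.2059, 0.0000, -0.0634), radius l
S2 = (0.2194·cos120.0°, 0.2194·sin120.0°, -0.0131) = (-0.1097, 0.1900, -0.0131)
arm 3 at φ=240.0°: (R−r)+L cos θ3 = 0.2149;  S3 = (-0.1074, -0.1861, -0.0388)
subtract pairs → two planes through P
[-0.6313 0.3801 0.1006]·P = 0.0019;  [-0.6268 -0.3722 0.0491]·P = 0.0013
Cramer: x(z) = -0.0025+0.1186z;  y(z) = 0.0008-0.0677z
quadratic in z: (1.0187)z²+(0.0772)z+(-0.0821)=0, √Δ=0.5836 → z ∈ {-0.3244, 0.2486}; z = -0.3244 (taking z<0)
x = -0.0410, y = 0.0228

(-0.0410, 0.0228, -0.3244)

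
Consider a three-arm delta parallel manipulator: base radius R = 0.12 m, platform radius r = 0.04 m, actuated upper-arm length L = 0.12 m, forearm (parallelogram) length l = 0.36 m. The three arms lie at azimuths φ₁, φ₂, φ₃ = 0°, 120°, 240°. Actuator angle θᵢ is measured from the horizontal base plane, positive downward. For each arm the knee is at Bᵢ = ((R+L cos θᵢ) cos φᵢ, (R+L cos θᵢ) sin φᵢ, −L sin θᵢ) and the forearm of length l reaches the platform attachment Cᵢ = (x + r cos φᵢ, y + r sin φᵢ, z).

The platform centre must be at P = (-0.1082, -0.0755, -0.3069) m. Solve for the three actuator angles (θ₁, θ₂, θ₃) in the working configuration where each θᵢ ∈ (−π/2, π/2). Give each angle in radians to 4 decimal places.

θ₁ = 0.7850, θ₂ = 0.3490, θ₃ = -0.3496

φ1=0.0° → target in arm frame (-0.1082, -0.0755)
  e−x'=0.1882;  (l²−L²−(e−x')²−y'²−z²)/2L = -0.0838
  √(A²+B²)=0.3600;  θ1 = -1.0207+1.8057 ≈ 0.7850
φ2=120.0° → target in arm frame (-0.0113, 0.1315)
  A cos θ + B sin θ = C:  0.0913·cos θ + -0.3069·sin θ = -0.0192
  √(A²+B²)=0.3202;  θ2 = -1.2817+1.6307 ≈ 0.3490
φ3=240.0° → target in arm frame (0.1195, -0.0560)
  A cos θ + B sin θ = C:  -0.0395·cos θ + -0.3069·sin θ = 0.0680
  √(A²+B²)=0.3094;  θ3 = -1.6988+1.3492 ≈ -0.3496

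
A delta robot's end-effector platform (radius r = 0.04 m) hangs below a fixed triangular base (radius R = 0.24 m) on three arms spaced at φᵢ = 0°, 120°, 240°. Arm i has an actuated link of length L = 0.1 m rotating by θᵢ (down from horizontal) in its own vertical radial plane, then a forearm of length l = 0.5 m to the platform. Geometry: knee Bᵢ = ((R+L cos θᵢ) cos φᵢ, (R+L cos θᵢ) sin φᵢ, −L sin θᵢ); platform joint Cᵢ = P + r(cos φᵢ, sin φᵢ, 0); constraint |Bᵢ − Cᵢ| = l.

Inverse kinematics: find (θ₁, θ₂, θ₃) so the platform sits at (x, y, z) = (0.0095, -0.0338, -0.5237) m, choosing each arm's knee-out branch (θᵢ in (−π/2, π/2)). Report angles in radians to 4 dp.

θ₁ = 1.0476, θ₂ = 1.3096, θ₃ = 0.9601

arm 1 (φ=0.0°): x'=0.0095, y'=-0.0338
  A=0.1905, B=-0.5237, C=(l²−L²−A²−y'²−z²)/(2L)=-0.3585
  θ1 = atan2(B,A) + arccos(C/0.5573) = 1.0476
rotate P by −φ2: (-0.0340, 0.0087, -0.5237)
  A cos θ + B sin θ = C:  0.2340·cos θ + -0.5237·sin θ = -0.4455
  √(A²+B²)=0.5736;  θ2 = -1.1506+2.4602 ≈ 1.3096
arm 3 (φ=240.0°): x'=0.0245, y'=0.0251
  A cos θ + B sin θ = C:  0.1755·cos θ + -0.5237·sin θ = -0.3284
  θ3 = atan2(B,A) + arccos(C/0.5523) = 0.9601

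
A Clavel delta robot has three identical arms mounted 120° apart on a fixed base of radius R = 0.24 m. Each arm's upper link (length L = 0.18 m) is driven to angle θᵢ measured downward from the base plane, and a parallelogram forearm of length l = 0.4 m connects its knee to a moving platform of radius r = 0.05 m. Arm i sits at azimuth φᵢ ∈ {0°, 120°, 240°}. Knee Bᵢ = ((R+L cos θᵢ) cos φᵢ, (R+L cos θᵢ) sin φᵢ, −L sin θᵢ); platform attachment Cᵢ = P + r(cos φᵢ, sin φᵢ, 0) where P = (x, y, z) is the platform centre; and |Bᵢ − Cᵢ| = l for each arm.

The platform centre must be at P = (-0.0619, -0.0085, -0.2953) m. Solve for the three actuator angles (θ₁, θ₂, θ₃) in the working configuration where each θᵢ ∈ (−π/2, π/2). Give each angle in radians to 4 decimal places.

θ₁ = 0.8725, θ₂ = 0.4364, θ₃ = 0.3491

φ1=0.0° → target in arm frame (-0.0619, -0.0085)
  A cos θ + B sin θ = C:  0.2519·cos θ + -0.2953·sin θ = -0.0642
  √(A²+B²)=0.3881;  θ1 = -0.8645+1.7371 ≈ 0.8725
φ2=120.0° → target in arm frame (0.0236, 0.0579)
  e−x'=0.1664;  (l²−L²−(e−x')²−y'²−z²)/2L = 0.0260
  √(A²+B²)=0.3390;  θ2 = -1.0576+1.4940 ≈ 0.4364
arm 3 (φ=240.0°): x'=0.0383, y'=-0.0494
  A=0.1517, B=-0.2953, C=(l²−L²−A²−y'²−z²)/(2L)=0.0415
  √(A²+B²)=0.3320;  θ3 = -1.0963+1.4454 ≈ 0.3491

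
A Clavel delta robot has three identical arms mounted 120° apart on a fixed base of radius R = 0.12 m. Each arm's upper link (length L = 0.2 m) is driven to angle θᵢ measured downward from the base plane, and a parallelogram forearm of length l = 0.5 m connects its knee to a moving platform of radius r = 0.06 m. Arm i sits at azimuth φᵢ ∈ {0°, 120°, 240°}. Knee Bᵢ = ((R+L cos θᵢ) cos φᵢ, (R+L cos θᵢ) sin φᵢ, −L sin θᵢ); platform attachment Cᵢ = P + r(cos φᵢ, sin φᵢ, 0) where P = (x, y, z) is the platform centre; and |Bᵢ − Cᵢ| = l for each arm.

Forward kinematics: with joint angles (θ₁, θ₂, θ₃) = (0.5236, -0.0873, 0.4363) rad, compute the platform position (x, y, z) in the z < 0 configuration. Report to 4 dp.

φ1=0.0°: virtual centre (0.2332, 0.0000, -0.1000), radius l
S2 = (0.2592·cos120.0°, 0.2592·sin120.0°, 0.0174) = (-0.1296, 0.2245, 0.0174)
arm 3 at φ=240.0°: ρ3 = 0.2413;  S3 = (-0.1206, -0.2089, -0.0845)
subtract pairs → two planes through P
plane₁₂: -0.7256x+0.4490y+0.2349z = 0.0031
det = 0.6210;  x = -0.0028+0.1804z,  y = 0.0024+-0.2315z
into |P−S₁|² = l²: 1.0861z² + 0.1137z + -0.1843 = 0;  Δ = 0.8136;  z = -0.4676 or 0.3629 → z<0 root = -0.4676
x = -0.0872, y = 0.1107

(-0.0872, 0.1107, -0.4676)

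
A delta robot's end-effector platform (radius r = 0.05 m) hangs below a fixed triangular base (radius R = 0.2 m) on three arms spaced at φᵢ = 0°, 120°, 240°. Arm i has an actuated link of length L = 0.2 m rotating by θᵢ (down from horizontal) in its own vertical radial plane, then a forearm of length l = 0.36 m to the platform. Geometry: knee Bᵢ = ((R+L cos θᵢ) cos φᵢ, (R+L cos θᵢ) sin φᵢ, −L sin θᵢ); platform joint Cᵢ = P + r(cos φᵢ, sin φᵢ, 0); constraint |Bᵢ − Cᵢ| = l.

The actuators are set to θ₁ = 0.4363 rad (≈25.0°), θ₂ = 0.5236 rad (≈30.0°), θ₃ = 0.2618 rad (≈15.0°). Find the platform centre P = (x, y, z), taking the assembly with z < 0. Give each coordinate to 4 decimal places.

centre 1 = (0.3313·cos0.0°, 0.3313·sin0.0°, -0.0845) = (0.3313, 0.0000, -0.0845)
centre 2 = (0.3232·cos120.0°, 0.3232·sin120.0°, -0.1000) = (-0.1616, 0.2799, -0.1000)
arm 3 at φ=240.0°: (R−r)+L cos θ3 = 0.3432;  centre 3 = (-0.1716, -0.2972, -0.0518)
subtract pairs → two planes through P
linear system: -0.9857x+0.5598y = -0.0024−-0.0310z; -1.0057x+-0.5944y = 0.0036−0.0655z
det = 1.1489;  x = -0.0005+0.0159z,  y = -0.0052+0.0833z
sphere 1 gives Az²+Bz+C=0 with A=1.0072, B=0.1576, C=-0.0124;  B²−4AC=0.0747;  roots -0.2139, 0.0574;  negative root z = -0.2139
x = -0.0039, y = -0.0230

(-0.0039, -0.0230, -0.2139)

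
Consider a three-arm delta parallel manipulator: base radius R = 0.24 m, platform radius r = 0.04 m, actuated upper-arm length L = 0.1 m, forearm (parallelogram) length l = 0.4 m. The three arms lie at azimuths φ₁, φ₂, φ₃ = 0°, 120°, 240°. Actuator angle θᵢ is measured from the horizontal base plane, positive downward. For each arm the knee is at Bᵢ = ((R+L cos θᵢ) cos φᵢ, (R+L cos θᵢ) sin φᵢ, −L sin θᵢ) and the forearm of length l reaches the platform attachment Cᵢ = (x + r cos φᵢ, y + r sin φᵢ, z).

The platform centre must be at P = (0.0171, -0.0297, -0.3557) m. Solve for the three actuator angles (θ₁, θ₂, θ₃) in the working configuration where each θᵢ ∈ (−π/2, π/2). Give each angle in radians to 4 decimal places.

rotate P by −φ1: (0.0171, -0.0297, -0.3557)
  A cos θ + B sin θ = C:  0.1829·cos θ + -0.3557·sin θ = -0.0543
  √(A²+B²)=0.4000;  θ1 = -1.0959+1.7069 ≈ 0.6111
arm 2 (φ=120.0°): x'=-0.0343, y'=0.0000
  A cos θ + B sin θ = C:  0.2343·cos θ + -0.3557·sin θ = -0.1570
  √(A²+B²)=0.4259;  θ2 = -0.9884+1.9484 ≈ 0.9600
φ3=240.0° → target in arm frame (0.0172, 0.0297)
  A cos θ + B sin θ = C:  0.1828·cos θ + -0.3557·sin θ = -0.0541
  θ3 = atan2(B,A) + arccos(C/0.3999) = 0.6106

θ₁ = 0.6111, θ₂ = 0.9600, θ₃ = 0.6106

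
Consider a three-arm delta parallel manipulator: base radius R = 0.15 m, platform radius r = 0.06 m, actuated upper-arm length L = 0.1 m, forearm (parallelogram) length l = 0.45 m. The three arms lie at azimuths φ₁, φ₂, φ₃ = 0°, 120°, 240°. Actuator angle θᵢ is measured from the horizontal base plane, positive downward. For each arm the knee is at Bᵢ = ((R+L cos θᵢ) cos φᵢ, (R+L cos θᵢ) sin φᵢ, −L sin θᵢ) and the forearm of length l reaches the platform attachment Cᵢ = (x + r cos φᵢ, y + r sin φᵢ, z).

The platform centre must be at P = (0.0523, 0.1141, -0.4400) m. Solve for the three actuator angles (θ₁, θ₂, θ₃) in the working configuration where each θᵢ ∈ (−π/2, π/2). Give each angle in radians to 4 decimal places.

θ₁ = 0.2623, θ₂ = 0.1746, θ₃ = 0.9602

φ1=0.0° → target in arm frame (0.0523, 0.1141)
  e−x'=0.0377;  (l²−L²−(e−x')²−y'²−z²)/2L = -0.0777
  θ1 = atan2(B,A) + arccos(C/0.4416) = 0.2623
arm 2 (φ=120.0°): x'=0.0727, y'=-0.1023
  e−x'=0.0173;  (l²−L²−(e−x')²−y'²−z²)/2L = -0.0594
  θ2 = atan2(B,A) + arccos(C/0.4403) = 0.1746
rotate P by −φ3: (-0.1250, -0.0118, -0.4400)
  e−x'=0.2150;  (l²−L²−(e−x')²−y'²−z²)/2L = -0.2372
  γ=atan2(-0.4400,0.2150)=-1.1163;  ψ=arccos(-0.4845)=2.0765;  θ3=γ+ψ≈0.9602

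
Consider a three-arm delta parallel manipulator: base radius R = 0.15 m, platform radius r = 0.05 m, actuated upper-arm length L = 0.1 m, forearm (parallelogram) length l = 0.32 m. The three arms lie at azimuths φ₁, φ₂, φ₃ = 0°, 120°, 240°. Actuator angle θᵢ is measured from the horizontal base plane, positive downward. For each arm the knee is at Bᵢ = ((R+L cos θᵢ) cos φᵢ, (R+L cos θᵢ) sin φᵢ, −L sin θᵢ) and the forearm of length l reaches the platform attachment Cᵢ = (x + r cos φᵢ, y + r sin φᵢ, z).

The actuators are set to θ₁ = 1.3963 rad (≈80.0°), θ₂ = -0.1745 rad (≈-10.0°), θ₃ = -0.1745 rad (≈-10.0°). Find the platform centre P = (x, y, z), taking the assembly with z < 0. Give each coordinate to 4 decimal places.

φ1=0.0°: virtual centre (0.1174, 0.0000, -0.0985), radius l
φ2=120.0°: virtual centre (-0.0992, 0.1719, 0.0174), radius l
centre 3 = (0.1985·cos240.0°, 0.1985·sin240.0°, 0.0174) = (-0.0992, -0.1719, 0.0174)
eliminate P² terms by subtracting sphere 1 from 2 and 3
[-0.4332 0.3438 0.2317]·P = 0.0162;  [-0.4332 -0.3438 0.2317]·P = 0.0162
det = 0.2979;  x = -0.0375+0.5348z,  y = 0.0000+0.0000z
sphere 1 gives Az²+Bz+C=0 with A=1.2860, B=0.0314, C=-0.0687;  B²−4AC=0.3546;  roots -0.2437, 0.2193;  negative root z = -0.2437
x = -0.1678, y = 0.0000

(-0.1678, 0.0000, -0.2437)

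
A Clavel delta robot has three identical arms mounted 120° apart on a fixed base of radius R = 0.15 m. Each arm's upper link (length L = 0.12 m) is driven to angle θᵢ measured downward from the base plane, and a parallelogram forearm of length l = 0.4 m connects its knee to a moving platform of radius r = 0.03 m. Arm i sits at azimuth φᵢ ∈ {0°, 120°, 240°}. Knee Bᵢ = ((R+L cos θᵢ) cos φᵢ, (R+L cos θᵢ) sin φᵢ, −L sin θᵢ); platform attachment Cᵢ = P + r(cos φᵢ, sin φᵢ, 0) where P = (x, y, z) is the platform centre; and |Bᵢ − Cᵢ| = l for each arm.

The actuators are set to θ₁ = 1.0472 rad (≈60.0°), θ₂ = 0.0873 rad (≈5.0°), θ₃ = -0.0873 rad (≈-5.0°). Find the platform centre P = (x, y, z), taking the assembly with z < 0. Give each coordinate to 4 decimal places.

S1 = (0.1800·cos0.0°, 0.1800·sin0.0°, -0.1039) = (0.1800, 0.0000, -0.1039)
φ2=120.0°: virtual centre (-0.1198, 0.2075, -0.0105), radius l
S3 = (0.2395·cos240.0°, 0.2395·sin240.0°, 0.0105) = (-0.1198, -0.2075, 0.0105)
|S₂|²−|S₁|² = 0.0143;  |S₃|²−|S₁|² = 0.0143
linear system: -0.5995x+0.4149y = 0.0143−0.1869z; -0.5995x+-0.4149y = 0.0143−0.2288z
Cramer: x(z) = -0.0238+0.3467z;  y(z) = 0.0000+0.0504z
into |P−S₁|² = l²: 1.1227z² + 0.0665z + -0.1077 = 0;  Δ = 0.4879;  z = -0.3407 or 0.2814 → z<0 root = -0.3407
x = -0.1419, y = -0.0172

(-0.1419, -0.0172, -0.3407)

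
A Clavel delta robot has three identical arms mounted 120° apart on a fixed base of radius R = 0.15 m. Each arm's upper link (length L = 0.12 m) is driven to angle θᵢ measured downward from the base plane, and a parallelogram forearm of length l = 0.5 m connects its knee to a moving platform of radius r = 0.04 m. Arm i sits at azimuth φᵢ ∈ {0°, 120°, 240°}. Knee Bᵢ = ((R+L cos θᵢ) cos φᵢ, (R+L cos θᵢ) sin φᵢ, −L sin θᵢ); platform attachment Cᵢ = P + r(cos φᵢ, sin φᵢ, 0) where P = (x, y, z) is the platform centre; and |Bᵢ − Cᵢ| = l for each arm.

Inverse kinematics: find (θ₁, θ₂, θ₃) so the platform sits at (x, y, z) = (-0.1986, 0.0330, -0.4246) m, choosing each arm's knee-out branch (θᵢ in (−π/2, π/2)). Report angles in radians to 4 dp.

θ₁ = 0.9601, θ₂ = -0.3490, θ₃ = -0.0870

rotate P by −φ1: (-0.1986, 0.0330, -0.4246)
  A cos θ + B sin θ = C:  0.3086·cos θ + -0.4246·sin θ = -0.1709
  √(A²+B²)=0.5249;  θ1 = -0.9423+1.9024 ≈ 0.9601
arm 2 (φ=120.0°): x'=0.1279, y'=0.1555
  A cos θ + B sin θ = C:  -0.0179·cos θ + -0.4246·sin θ = 0.1284
  √(A²+B²)=0.4250;  θ2 = -1.6129+1.2639 ≈ -0.3490
arm 3 (φ=240.0°): x'=0.0707, y'=-0.1885
  e−x'=0.0393;  (l²−L²−(e−x')²−y'²−z²)/2L = 0.0760
  √(A²+B²)=0.4264;  θ3 = -1.4786+1.3916 ≈ -0.0870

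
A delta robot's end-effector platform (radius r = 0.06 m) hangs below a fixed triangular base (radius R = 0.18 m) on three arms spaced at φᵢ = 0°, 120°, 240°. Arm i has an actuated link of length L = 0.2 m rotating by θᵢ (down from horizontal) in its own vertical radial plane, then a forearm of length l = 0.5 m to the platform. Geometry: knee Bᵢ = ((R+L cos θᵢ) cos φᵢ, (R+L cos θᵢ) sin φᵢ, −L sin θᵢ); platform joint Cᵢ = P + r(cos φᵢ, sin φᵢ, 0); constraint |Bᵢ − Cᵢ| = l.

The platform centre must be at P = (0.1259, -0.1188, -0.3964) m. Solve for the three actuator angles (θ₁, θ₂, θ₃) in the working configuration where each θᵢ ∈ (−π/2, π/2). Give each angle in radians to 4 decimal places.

θ₁ = -0.2615, θ₂ = 0.7855, θ₃ = 0.0873

rotate P by −φ1: (0.1259, -0.1188, -0.3964)
  A=-0.0059, B=-0.3964, C=(l²−L²−A²−y'²−z²)/(2L)=0.0968
  γ=atan2(-0.3964,-0.0059)=-1.5857;  ψ=arccos(0.2442)=1.3241;  θ1=γ+ψ≈-0.2615
φ2=120.0° → target in arm frame (-0.1658, -0.0496)
  A=0.2858, B=-0.3964, C=(l²−L²−A²−y'²−z²)/(2L)=-0.0782
  √(A²+B²)=0.4887;  θ2 = -0.9461+1.7316 ≈ 0.7855
arm 3 (φ=240.0°): x'=0.0399, y'=0.1684
  A cos θ + B sin θ = C:  0.0801·cos θ + -0.3964·sin θ = 0.0452
  θ3 = atan2(B,A) + arccos(C/0.4044) = 0.0873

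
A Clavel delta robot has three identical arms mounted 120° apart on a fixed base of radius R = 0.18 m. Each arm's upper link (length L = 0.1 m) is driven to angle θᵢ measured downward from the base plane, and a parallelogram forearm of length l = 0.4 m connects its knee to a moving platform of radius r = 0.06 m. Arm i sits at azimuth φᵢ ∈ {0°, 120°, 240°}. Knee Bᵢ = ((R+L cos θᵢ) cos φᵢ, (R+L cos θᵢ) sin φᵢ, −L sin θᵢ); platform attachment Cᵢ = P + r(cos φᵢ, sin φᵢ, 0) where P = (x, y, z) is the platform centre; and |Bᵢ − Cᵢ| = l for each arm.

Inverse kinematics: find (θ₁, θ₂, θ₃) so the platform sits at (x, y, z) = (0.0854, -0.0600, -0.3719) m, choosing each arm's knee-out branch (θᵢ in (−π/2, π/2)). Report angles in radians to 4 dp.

θ₁ = 0.0004, θ₂ = 0.9602, θ₃ = 0.4366

φ1=0.0° → target in arm frame (0.0854, -0.0600)
  A cos θ + B sin θ = C:  0.0346·cos θ + -0.3719·sin θ = 0.0345
  θ1 = atan2(B,A) + arccos(C/0.3735) = 0.0004
rotate P by −φ2: (-0.0947, -0.0440, -0.3719)
  A=0.2147, B=-0.3719, C=(l²−L²−A²−y'²−z²)/(2L)=-0.1816
  γ=atan2(-0.3719,0.2147)=-1.0473;  ψ=arccos(-0.4229)=2.0075;  θ2=γ+ψ≈0.9602
arm 3 (φ=240.0°): x'=0.0093, y'=0.1040
  A cos θ + B sin θ = C:  0.1107·cos θ + -0.3719·sin θ = -0.0569
  γ=atan2(-0.3719,0.1107)=-1.2814;  ψ=arccos(-0.1466)=1.7180;  θ3=γ+ψ≈0.4366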